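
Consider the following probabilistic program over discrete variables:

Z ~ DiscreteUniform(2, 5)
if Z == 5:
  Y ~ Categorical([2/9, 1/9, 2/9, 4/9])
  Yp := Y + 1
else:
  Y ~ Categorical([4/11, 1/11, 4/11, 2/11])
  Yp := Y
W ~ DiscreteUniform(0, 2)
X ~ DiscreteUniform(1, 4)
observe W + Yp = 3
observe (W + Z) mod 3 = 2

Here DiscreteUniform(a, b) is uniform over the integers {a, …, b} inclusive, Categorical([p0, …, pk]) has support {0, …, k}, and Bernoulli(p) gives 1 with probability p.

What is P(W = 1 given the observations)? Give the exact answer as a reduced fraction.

P(W = 1 | obs) = 36/85

Enumerate traces; 16 have nonzero weight after conditioning:
  (Z=2, Y=3, W=0, X=1) weight 1/264
  (Z=2, Y=3, W=0, X=2) weight 1/264
  (Z=2, Y=3, W=0, X=3) weight 1/264
  (Z=2, Y=3, W=0, X=4) weight 1/264
  (Z=3, Y=1, W=2, X=1) weight 1/528
  (Z=3, Y=1, W=2, X=2) weight 1/528
  (Z=3, Y=1, W=2, X=3) weight 1/528
  (Z=3, Y=1, W=2, X=4) weight 1/528
  (Z=4, Y=2, W=1, X=1) weight 1/132
  … 7 more
Group by W:
  weight(W=0) = 10/297
  weight(W=1) = 1/33
  weight(W=2) = 1/132
Total weight = 10/297 + 1/33 + 1/132 = 85/1188
P(W=0 | obs) = 10/297 / 85/1188 = 8/17
P(W=1 | obs) = 1/33 / 85/1188 = 36/85
P(W=2 | obs) = 1/132 / 85/1188 = 9/85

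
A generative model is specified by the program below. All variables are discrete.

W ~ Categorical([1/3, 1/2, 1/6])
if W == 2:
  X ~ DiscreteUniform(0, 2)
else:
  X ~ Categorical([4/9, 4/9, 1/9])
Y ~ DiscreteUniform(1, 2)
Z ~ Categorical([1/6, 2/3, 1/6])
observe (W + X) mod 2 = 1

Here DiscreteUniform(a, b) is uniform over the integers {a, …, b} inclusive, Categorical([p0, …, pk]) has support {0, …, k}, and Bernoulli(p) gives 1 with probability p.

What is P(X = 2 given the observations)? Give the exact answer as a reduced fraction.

Enumerate traces; 24 have nonzero weight after conditioning:
  (W=0, X=1, Y=1, Z=0) weight 1/81
  (W=0, X=1, Y=1, Z=1) weight 4/81
  (W=0, X=1, Y=1, Z=2) weight 1/81
  (W=0, X=1, Y=2, Z=0) weight 1/81
  (W=0, X=1, Y=2, Z=1) weight 4/81
  (W=0, X=1, Y=2, Z=2) weight 1/81
  (W=1, X=0, Y=1, Z=0) weight 1/54
  (W=1, X=0, Y=1, Z=1) weight 2/27
  (W=1, X=2, Y=1, Z=0) weight 1/216
  … 15 more
Group by X:
  weight(X=0) = 2/9
  weight(X=1) = 11/54
  weight(X=2) = 1/18
Total weight = 2/9 + 11/54 + 1/18 = 13/27
P(X=0 | obs) = 2/9 / 13/27 = 6/13
P(X=1 | obs) = 11/54 / 13/27 = 11/26
P(X=2 | obs) = 1/18 / 13/27 = 3/26

P(X = 2 | obs) = 3/26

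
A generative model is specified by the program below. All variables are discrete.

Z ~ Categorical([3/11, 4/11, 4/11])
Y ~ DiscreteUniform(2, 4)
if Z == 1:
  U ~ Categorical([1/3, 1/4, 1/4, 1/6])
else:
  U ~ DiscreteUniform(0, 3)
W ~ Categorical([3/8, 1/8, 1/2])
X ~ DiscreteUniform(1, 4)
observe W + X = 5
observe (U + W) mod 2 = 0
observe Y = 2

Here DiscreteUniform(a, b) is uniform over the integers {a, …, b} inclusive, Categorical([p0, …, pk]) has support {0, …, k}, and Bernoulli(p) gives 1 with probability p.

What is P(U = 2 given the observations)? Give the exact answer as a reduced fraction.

Enumerate traces; 12 have nonzero weight after conditioning:
  (Z=0, Y=2, U=0, W=2, X=3) weight 1/352
  (Z=0, Y=2, U=1, W=1, X=4) weight 1/1408
  (Z=0, Y=2, U=2, W=2, X=3) weight 1/352
  (Z=0, Y=2, U=3, W=1, X=4) weight 1/1408
  (Z=1, Y=2, U=0, W=2, X=3) weight 1/198
  (Z=1, Y=2, U=1, W=1, X=4) weight 1/1056
  (Z=1, Y=2, U=2, W=2, X=3) weight 1/264
  (Z=1, Y=2, U=3, W=1, X=4) weight 1/1584
  … 4 more
Group by U:
  weight(U=0) = 37/3168
  weight(U=1) = 1/384
  weight(U=2) = 1/96
  weight(U=3) = 29/12672
Total weight = 37/3168 + 1/384 + 1/96 + 29/12672 = 19/704
P(U=0 | obs) = 37/3168 / 19/704 = 74/171
P(U=1 | obs) = 1/384 / 19/704 = 11/114
P(U=2 | obs) = 1/96 / 19/704 = 22/57
P(U=3 | obs) = 29/12672 / 19/704 = 29/342

P(U = 2 | obs) = 22/57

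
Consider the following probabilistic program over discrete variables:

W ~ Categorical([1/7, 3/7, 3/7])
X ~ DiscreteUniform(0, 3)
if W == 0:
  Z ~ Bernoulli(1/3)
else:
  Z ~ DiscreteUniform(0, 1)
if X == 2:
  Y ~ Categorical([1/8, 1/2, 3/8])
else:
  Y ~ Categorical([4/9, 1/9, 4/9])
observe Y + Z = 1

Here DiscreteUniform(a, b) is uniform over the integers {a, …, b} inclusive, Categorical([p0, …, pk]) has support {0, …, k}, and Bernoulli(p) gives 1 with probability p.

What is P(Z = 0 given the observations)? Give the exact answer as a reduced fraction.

Enumerate traces; 24 have nonzero weight after conditioning:
  (W=0, X=0, Z=0, Y=1) weight 1/378
  (W=0, X=0, Z=1, Y=0) weight 1/189
  (W=0, X=1, Z=0, Y=1) weight 1/378
  (W=0, X=1, Z=1, Y=0) weight 1/189
  (W=0, X=2, Z=0, Y=1) weight 1/84
  (W=0, X=2, Z=1, Y=0) weight 1/672
  (W=0, X=3, Z=0, Y=1) weight 1/378
  (W=0, X=3, Z=1, Y=0) weight 1/189
  … 16 more
Group by Z:
  weight(Z=0) = 55/504
  weight(Z=1) = 25/144
Total weight = 55/504 + 25/144 = 95/336
P(Z=0 | obs) = 55/504 / 95/336 = 22/57
P(Z=1 | obs) = 25/144 / 95/336 = 35/57

P(Z = 0 | obs) = 22/57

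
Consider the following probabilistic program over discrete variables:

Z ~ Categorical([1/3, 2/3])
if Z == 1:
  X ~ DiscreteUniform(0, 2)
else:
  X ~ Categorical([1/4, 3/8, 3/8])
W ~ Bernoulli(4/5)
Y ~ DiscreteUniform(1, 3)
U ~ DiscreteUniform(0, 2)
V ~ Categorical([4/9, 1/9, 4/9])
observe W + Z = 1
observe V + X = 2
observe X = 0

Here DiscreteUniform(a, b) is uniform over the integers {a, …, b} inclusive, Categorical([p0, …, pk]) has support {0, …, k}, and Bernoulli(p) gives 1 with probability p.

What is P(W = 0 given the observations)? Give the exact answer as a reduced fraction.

Enumerate traces; 18 have nonzero weight after conditioning:
  (Z=0, X=0, W=1, Y=1, U=0, V=2) weight 4/1215
  (Z=0, X=0, W=1, Y=1, U=1, V=2) weight 4/1215
  (Z=0, X=0, W=1, Y=1, U=2, V=2) weight 4/1215
  (Z=0, X=0, W=1, Y=2, U=0, V=2) weight 4/1215
  (Z=0, X=0, W=1, Y=2, U=1, V=2) weight 4/1215
  (Z=0, X=0, W=1, Y=2, U=2, V=2) weight 4/1215
  (Z=0, X=0, W=1, Y=3, U=0, V=2) weight 4/1215
  (Z=0, X=0, W=1, Y=3, U=1, V=2) weight 4/1215
  (Z=1, X=0, W=0, Y=1, U=0, V=2) weight 8/3645
  … 9 more
Group by W:
  weight(W=0) = 8/405
  weight(W=1) = 4/135
Total weight = 8/405 + 4/135 = 4/81
P(W=0 | obs) = 8/405 / 4/81 = 2/5
P(W=1 | obs) = 4/135 / 4/81 = 3/5

P(W = 0 | obs) = 2/5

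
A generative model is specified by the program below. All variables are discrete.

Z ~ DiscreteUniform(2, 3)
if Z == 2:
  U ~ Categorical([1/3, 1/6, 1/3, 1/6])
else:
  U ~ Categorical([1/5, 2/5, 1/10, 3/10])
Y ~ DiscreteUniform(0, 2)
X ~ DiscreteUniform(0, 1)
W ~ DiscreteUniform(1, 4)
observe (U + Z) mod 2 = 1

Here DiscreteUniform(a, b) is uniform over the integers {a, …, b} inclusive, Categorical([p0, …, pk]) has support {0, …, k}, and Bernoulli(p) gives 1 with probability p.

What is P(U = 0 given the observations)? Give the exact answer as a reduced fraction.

P(U = 0 | obs) = 6/19

Enumerate traces; 96 have nonzero weight after conditioning:
  (Z=2, U=1, Y=0, X=0, W=1) weight 1/288
  (Z=2, U=1, Y=0, X=0, W=2) weight 1/288
  (Z=2, U=1, Y=0, X=0, W=3) weight 1/288
  (Z=2, U=1, Y=0, X=0, W=4) weight 1/288
  (Z=2, U=1, Y=0, X=1, W=1) weight 1/288
  (Z=2, U=1, Y=0, X=1, W=2) weight 1/288
  (Z=2, U=1, Y=0, X=1, W=3) weight 1/288
  (Z=2, U=1, Y=0, X=1, W=4) weight 1/288
  (Z=2, U=3, Y=0, X=0, W=1) weight 1/288
  (Z=3, U=0, Y=0, X=0, W=1) weight 1/240
  … 86 more
Group by U:
  weight(U=0) = 1/10
  weight(U=1) = 1/12
  weight(U=2) = 1/20
  weight(U=3) = 1/12
Total weight = 1/10 + 1/12 + 1/20 + 1/12 = 19/60
P(U=0 | obs) = 1/10 / 19/60 = 6/19
P(U=1 | obs) = 1/12 / 19/60 = 5/19
P(U=2 | obs) = 1/20 / 19/60 = 3/19
P(U=3 | obs) = 1/12 / 19/60 = 5/19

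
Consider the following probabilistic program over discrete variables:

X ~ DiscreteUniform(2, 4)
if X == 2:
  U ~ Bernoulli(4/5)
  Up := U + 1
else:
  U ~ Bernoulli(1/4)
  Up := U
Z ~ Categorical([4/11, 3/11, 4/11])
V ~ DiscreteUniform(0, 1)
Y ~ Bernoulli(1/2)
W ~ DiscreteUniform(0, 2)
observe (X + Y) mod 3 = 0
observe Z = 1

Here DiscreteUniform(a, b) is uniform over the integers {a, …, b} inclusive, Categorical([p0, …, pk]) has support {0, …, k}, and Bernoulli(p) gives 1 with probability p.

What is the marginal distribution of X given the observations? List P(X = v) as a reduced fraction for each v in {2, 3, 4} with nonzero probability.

Enumerate traces; 24 have nonzero weight after conditioning:
  (X=2, U=0, Z=1, V=0, Y=1, W=0) weight 1/660
  (X=2, U=0, Z=1, V=0, Y=1, W=1) weight 1/660
  (X=2, U=0, Z=1, V=0, Y=1, W=2) weight 1/660
  (X=2, U=0, Z=1, V=1, Y=1, W=0) weight 1/660
  (X=2, U=0, Z=1, V=1, Y=1, W=1) weight 1/660
  (X=2, U=0, Z=1, V=1, Y=1, W=2) weight 1/660
  (X=2, U=1, Z=1, V=0, Y=1, W=0) weight 1/165
  (X=2, U=1, Z=1, V=0, Y=1, W=1) weight 1/165
  (X=3, U=0, Z=1, V=0, Y=0, W=0) weight 1/176
  … 15 more
Group by X:
  weight(X=2) = 1/22
  weight(X=3) = 1/22
Total weight = 1/22 + 1/22 = 1/11
P(X=2 | obs) = 1/22 / 1/11 = 1/2
P(X=3 | obs) = 1/22 / 1/11 = 1/2

P(X=2) = 1/2, P(X=3) = 1/2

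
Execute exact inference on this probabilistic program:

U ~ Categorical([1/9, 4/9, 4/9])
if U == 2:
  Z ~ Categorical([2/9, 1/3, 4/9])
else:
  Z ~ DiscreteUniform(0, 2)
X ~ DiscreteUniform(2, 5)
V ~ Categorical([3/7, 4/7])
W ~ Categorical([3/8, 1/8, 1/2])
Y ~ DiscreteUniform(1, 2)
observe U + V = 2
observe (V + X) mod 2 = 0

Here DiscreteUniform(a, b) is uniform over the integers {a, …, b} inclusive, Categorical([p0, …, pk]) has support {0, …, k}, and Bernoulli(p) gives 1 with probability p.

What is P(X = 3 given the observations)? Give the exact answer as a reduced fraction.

P(X = 3 | obs) = 2/7

Enumerate traces; 72 have nonzero weight after conditioning:
  (U=1, Z=0, X=3, V=1, W=0, Y=1) weight 1/252
  (U=1, Z=0, X=3, V=1, W=0, Y=2) weight 1/252
  (U=1, Z=0, X=3, V=1, W=1, Y=1) weight 1/756
  (U=1, Z=0, X=3, V=1, W=1, Y=2) weight 1/756
  (U=1, Z=0, X=3, V=1, W=2, Y=1) weight 1/189
  (U=1, Z=0, X=3, V=1, W=2, Y=2) weight 1/189
  (U=1, Z=0, X=5, V=1, W=0, Y=1) weight 1/252
  (U=1, Z=0, X=5, V=1, W=0, Y=2) weight 1/252
  (U=2, Z=0, X=2, V=0, W=0, Y=1) weight 1/504
  (U=2, Z=0, X=4, V=0, W=0, Y=1) weight 1/504
  … 62 more
Group by X:
  weight(X=2) = 1/21
  weight(X=3) = 4/63
  weight(X=4) = 1/21
  weight(X=5) = 4/63
Total weight = 1/21 + 4/63 + 1/21 + 4/63 = 2/9
P(X=2 | obs) = 1/21 / 2/9 = 3/14
P(X=3 | obs) = 4/63 / 2/9 = 2/7
P(X=4 | obs) = 1/21 / 2/9 = 3/14
P(X=5 | obs) = 4/63 / 2/9 = 2/7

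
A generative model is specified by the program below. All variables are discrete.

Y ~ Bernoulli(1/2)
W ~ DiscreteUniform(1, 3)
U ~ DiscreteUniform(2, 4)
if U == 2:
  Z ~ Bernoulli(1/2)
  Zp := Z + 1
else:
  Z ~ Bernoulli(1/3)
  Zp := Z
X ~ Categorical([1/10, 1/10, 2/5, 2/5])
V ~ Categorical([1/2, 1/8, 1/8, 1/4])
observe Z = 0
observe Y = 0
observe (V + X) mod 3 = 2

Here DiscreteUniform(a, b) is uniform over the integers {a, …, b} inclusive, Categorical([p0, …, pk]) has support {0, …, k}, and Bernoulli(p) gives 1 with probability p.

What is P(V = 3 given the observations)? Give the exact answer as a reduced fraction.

Enumerate traces; 45 have nonzero weight after conditioning:
  (Y=0, W=1, U=2, Z=0, X=0, V=2) weight 1/2880
  (Y=0, W=1, U=2, Z=0, X=1, V=1) weight 1/2880
  (Y=0, W=1, U=2, Z=0, X=2, V=0) weight 1/180
  (Y=0, W=1, U=2, Z=0, X=2, V=3) weight 1/360
  (Y=0, W=1, U=2, Z=0, X=3, V=2) weight 1/720
  (Y=0, W=1, U=3, Z=0, X=0, V=2) weight 1/2160
  (Y=0, W=1, U=3, Z=0, X=1, V=1) weight 1/2160
  (Y=0, W=1, U=3, Z=0, X=2, V=0) weight 1/135
  … 37 more
Group by V:
  weight(V=0) = 11/180
  weight(V=1) = 11/2880
  weight(V=2) = 11/576
  weight(V=3) = 11/360
Total weight = 11/180 + 11/2880 + 11/576 + 11/360 = 11/96
P(V=0 | obs) = 11/180 / 11/96 = 8/15
P(V=1 | obs) = 11/2880 / 11/96 = 1/30
P(V=2 | obs) = 11/576 / 11/96 = 1/6
P(V=3 | obs) = 11/360 / 11/96 = 4/15

P(V = 3 | obs) = 4/15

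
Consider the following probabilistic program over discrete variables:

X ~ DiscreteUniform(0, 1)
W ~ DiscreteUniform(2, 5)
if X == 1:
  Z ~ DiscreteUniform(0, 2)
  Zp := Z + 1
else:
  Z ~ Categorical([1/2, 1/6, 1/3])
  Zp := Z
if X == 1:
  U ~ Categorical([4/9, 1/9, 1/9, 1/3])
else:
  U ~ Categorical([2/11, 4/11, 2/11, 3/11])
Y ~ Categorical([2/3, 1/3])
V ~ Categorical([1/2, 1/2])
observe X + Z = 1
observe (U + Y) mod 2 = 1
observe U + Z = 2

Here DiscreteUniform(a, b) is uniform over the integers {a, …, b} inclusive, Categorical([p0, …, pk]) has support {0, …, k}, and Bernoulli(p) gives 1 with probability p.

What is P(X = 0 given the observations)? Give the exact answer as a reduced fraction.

Enumerate traces; 16 have nonzero weight after conditioning:
  (X=0, W=2, Z=1, U=1, Y=0, V=0) weight 1/396
  (X=0, W=2, Z=1, U=1, Y=0, V=1) weight 1/396
  (X=0, W=3, Z=1, U=1, Y=0, V=0) weight 1/396
  (X=0, W=3, Z=1, U=1, Y=0, V=1) weight 1/396
  (X=0, W=4, Z=1, U=1, Y=0, V=0) weight 1/396
  (X=0, W=4, Z=1, U=1, Y=0, V=1) weight 1/396
  (X=0, W=5, Z=1, U=1, Y=0, V=0) weight 1/396
  (X=0, W=5, Z=1, U=1, Y=0, V=1) weight 1/396
  (X=1, W=2, Z=0, U=2, Y=1, V=0) weight 1/1296
  … 7 more
Group by X:
  weight(X=0) = 2/99
  weight(X=1) = 1/162
Total weight = 2/99 + 1/162 = 47/1782
P(X=0 | obs) = 2/99 / 47/1782 = 36/47
P(X=1 | obs) = 1/162 / 47/1782 = 11/47

P(X = 0 | obs) = 36/47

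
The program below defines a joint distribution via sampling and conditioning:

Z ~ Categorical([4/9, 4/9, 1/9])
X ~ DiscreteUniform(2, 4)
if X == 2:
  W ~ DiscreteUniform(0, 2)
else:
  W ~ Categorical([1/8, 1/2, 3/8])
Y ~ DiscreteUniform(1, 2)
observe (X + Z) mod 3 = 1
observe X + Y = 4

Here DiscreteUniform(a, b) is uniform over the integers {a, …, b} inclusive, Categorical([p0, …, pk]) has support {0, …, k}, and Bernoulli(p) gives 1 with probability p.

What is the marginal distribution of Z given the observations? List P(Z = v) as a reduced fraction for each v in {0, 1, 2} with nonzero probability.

P(Z=1) = 4/5, P(Z=2) = 1/5

Enumerate traces; 6 have nonzero weight after conditioning:
  (Z=1, X=3, W=0, Y=1) weight 1/108
  (Z=1, X=3, W=1, Y=1) weight 1/27
  (Z=1, X=3, W=2, Y=1) weight 1/36
  (Z=2, X=2, W=0, Y=2) weight 1/162
  (Z=2, X=2, W=1, Y=2) weight 1/162
  (Z=2, X=2, W=2, Y=2) weight 1/162
Group by Z:
  weight(Z=1) = 2/27
  weight(Z=2) = 1/54
Total weight = 2/27 + 1/54 = 5/54
P(Z=1 | obs) = 2/27 / 5/54 = 4/5
P(Z=2 | obs) = 1/54 / 5/54 = 1/5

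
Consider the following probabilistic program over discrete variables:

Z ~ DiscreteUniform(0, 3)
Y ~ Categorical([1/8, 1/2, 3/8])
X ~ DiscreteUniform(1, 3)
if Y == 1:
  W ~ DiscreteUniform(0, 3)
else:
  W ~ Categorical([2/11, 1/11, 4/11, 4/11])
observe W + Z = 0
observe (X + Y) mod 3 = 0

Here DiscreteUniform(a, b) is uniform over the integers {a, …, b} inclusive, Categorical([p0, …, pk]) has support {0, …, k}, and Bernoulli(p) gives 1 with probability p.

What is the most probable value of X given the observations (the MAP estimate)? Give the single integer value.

argmax_v P(X = v | obs) = 2

Enumerate traces; 3 have nonzero weight after conditioning:
  (Z=0, Y=0, X=3, W=0) weight 1/528
  (Z=0, Y=1, X=2, W=0) weight 1/96
  (Z=0, Y=2, X=1, W=0) weight 1/176
Group by X:
  weight(X=1) = 1/176
  weight(X=2) = 1/96
  weight(X=3) = 1/528
Total weight = 1/176 + 1/96 + 1/528 = 19/1056
P(X=1 | obs) = 1/176 / 19/1056 = 6/19
P(X=2 | obs) = 1/96 / 19/1056 = 11/19
P(X=3 | obs) = 1/528 / 19/1056 = 2/19
argmax = 2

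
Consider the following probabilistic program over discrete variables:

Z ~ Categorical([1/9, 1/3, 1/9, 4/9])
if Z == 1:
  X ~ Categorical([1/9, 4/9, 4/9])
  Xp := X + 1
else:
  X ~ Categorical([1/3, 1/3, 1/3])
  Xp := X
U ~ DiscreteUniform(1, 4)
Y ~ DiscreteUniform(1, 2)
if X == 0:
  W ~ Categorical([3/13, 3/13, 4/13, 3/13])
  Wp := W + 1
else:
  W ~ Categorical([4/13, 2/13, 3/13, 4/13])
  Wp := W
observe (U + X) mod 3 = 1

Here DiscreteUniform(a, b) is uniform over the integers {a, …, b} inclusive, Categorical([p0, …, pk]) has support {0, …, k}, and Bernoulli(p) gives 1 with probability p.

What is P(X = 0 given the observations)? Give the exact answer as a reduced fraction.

Enumerate traces; 128 have nonzero weight after conditioning:
  (Z=0, X=0, U=1, Y=1, W=0) weight 1/936
  (Z=0, X=0, U=1, Y=1, W=1) weight 1/936
  (Z=0, X=0, U=1, Y=1, W=2) weight 1/702
  (Z=0, X=0, U=1, Y=1, W=3) weight 1/936
  (Z=0, X=0, U=1, Y=2, W=0) weight 1/936
  (Z=0, X=0, U=1, Y=2, W=1) weight 1/936
  (Z=0, X=0, U=1, Y=2, W=2) weight 1/702
  (Z=0, X=0, U=1, Y=2, W=3) weight 1/936
  (Z=0, X=1, U=3, Y=1, W=0) weight 1/702
  (Z=0, X=2, U=2, Y=1, W=0) weight 1/702
  … 118 more
Group by X:
  weight(X=0) = 7/54
  weight(X=1) = 5/54
  weight(X=2) = 5/54
Total weight = 7/54 + 5/54 + 5/54 = 17/54
P(X=0 | obs) = 7/54 / 17/54 = 7/17
P(X=1 | obs) = 5/54 / 17/54 = 5/17
P(X=2 | obs) = 5/54 / 17/54 = 5/17

P(X = 0 | obs) = 7/17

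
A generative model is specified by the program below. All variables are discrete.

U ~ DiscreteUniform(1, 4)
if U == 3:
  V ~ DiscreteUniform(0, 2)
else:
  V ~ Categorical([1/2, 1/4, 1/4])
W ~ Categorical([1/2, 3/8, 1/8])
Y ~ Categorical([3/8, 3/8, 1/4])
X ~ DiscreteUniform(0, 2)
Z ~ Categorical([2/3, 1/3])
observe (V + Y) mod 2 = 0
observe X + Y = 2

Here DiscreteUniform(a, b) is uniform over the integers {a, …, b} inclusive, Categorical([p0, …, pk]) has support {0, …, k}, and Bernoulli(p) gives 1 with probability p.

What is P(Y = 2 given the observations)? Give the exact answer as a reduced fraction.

Enumerate traces; 120 have nonzero weight after conditioning:
  (U=1, V=0, W=0, Y=0, X=2, Z=0) weight 1/192
  (U=1, V=0, W=0, Y=0, X=2, Z=1) weight 1/384
  (U=1, V=0, W=0, Y=2, X=0, Z=0) weight 1/288
  (U=1, V=0, W=0, Y=2, X=0, Z=1) weight 1/576
  (U=1, V=0, W=1, Y=0, X=2, Z=0) weight 1/256
  (U=1, V=0, W=1, Y=0, X=2, Z=1) weight 1/512
  (U=1, V=0, W=1, Y=2, X=0, Z=0) weight 1/384
  (U=1, V=0, W=1, Y=2, X=0, Z=1) weight 1/768
  (U=1, V=1, W=0, Y=1, X=1, Z=0) weight 1/384
  … 111 more
Group by Y:
  weight(Y=0) = 35/384
  weight(Y=1) = 13/384
  weight(Y=2) = 35/576
Total weight = 35/384 + 13/384 + 35/576 = 107/576
P(Y=0 | obs) = 35/384 / 107/576 = 105/214
P(Y=1 | obs) = 13/384 / 107/576 = 39/214
P(Y=2 | obs) = 35/576 / 107/576 = 35/107

P(Y = 2 | obs) = 35/107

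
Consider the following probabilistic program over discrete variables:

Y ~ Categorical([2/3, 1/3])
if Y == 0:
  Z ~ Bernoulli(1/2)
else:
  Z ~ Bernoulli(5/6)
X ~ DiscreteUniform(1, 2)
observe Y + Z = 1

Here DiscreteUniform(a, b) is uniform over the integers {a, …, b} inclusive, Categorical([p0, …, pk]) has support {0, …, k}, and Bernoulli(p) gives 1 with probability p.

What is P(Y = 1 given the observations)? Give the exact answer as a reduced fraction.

P(Y = 1 | obs) = 1/7

Enumerate traces; 4 have nonzero weight after conditioning:
  (Y=0, Z=1, X=1) weight 1/6
  (Y=0, Z=1, X=2) weight 1/6
  (Y=1, Z=0, X=1) weight 1/36
  (Y=1, Z=0, X=2) weight 1/36
Group by Y:
  weight(Y=0) = 1/3
  weight(Y=1) = 1/18
Total weight = 1/3 + 1/18 = 7/18
P(Y=0 | obs) = 1/3 / 7/18 = 6/7
P(Y=1 | obs) = 1/18 / 7/18 = 1/7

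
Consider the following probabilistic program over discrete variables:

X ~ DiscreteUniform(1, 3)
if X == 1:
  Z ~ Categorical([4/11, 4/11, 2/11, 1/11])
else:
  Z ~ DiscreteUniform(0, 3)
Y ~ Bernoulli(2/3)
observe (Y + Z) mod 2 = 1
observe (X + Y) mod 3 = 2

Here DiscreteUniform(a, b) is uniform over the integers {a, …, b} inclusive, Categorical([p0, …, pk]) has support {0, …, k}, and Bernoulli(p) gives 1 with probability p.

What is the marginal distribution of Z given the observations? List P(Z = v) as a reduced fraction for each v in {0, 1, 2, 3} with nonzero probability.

Enumerate traces; 4 have nonzero weight after conditioning:
  (X=1, Z=0, Y=1) weight 8/99
  (X=1, Z=2, Y=1) weight 4/99
  (X=2, Z=1, Y=0) weight 1/36
  (X=2, Z=3, Y=0) weight 1/36
Group by Z:
  weight(Z=0) = 8/99
  weight(Z=1) = 1/36
  weight(Z=2) = 4/99
  weight(Z=3) = 1/36
Total weight = 8/99 + 1/36 + 4/99 + 1/36 = 35/198
P(Z=0 | obs) = 8/99 / 35/198 = 16/35
P(Z=1 | obs) = 1/36 / 35/198 = 11/70
P(Z=2 | obs) = 4/99 / 35/198 = 8/35
P(Z=3 | obs) = 1/36 / 35/198 = 11/70

P(Z=0) = 16/35, P(Z=1) = 11/70, P(Z=2) = 8/35, P(Z=3) = 11/70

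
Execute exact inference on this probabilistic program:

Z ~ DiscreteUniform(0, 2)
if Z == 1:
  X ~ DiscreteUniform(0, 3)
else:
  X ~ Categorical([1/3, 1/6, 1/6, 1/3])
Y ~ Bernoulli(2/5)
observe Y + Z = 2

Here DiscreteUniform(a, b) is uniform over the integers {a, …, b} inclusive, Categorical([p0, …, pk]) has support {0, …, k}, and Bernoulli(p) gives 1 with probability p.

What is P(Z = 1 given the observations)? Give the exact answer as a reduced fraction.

P(Z = 1 | obs) = 2/5

Enumerate traces; 8 have nonzero weight after conditioning:
  (Z=1, X=0, Y=1) weight 1/30
  (Z=1, X=1, Y=1) weight 1/30
  (Z=1, X=2, Y=1) weight 1/30
  (Z=1, X=3, Y=1) weight 1/30
  (Z=2, X=0, Y=0) weight 1/15
  (Z=2, X=1, Y=0) weight 1/30
  (Z=2, X=2, Y=0) weight 1/30
  (Z=2, X=3, Y=0) weight 1/15
Group by Z:
  weight(Z=1) = 2/15
  weight(Z=2) = 1/5
Total weight = 2/15 + 1/5 = 1/3
P(Z=1 | obs) = 2/15 / 1/3 = 2/5
P(Z=2 | obs) = 1/5 / 1/3 = 3/5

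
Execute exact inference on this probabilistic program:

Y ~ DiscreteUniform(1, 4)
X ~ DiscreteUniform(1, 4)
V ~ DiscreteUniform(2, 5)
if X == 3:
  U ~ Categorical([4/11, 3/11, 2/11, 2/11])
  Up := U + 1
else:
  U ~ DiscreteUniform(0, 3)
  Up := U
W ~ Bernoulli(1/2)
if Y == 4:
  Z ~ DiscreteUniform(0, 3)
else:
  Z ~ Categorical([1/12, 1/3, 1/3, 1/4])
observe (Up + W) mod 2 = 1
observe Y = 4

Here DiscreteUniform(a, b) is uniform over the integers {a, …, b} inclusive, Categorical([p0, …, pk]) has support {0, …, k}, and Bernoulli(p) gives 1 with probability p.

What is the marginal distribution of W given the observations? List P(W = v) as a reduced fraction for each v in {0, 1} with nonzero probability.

P(W=0) = 45/88, P(W=1) = 43/88

Enumerate traces; 256 have nonzero weight after conditioning:
  (Y=4, X=1, V=2, U=0, W=1, Z=0) weight 1/2048
  (Y=4, X=1, V=2, U=0, W=1, Z=1) weight 1/2048
  (Y=4, X=1, V=2, U=0, W=1, Z=2) weight 1/2048
  (Y=4, X=1, V=2, U=0, W=1, Z=3) weight 1/2048
  (Y=4, X=1, V=2, U=1, W=0, Z=0) weight 1/2048
  (Y=4, X=1, V=2, U=1, W=0, Z=1) weight 1/2048
  (Y=4, X=1, V=2, U=1, W=0, Z=2) weight 1/2048
  (Y=4, X=1, V=2, U=1, W=0, Z=3) weight 1/2048
  … 248 more
Group by W:
  weight(W=0) = 45/704
  weight(W=1) = 43/704
Total weight = 45/704 + 43/704 = 1/8
P(W=0 | obs) = 45/704 / 1/8 = 45/88
P(W=1 | obs) = 43/704 / 1/8 = 43/88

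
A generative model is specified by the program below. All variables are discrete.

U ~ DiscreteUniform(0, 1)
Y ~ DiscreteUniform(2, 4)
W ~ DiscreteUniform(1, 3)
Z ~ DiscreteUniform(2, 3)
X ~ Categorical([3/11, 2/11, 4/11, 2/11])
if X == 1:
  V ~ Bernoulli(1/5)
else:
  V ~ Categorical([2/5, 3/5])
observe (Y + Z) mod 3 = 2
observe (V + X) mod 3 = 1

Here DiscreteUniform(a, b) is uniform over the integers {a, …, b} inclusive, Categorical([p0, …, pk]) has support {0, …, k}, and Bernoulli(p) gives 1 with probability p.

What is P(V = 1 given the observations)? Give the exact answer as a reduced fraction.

Enumerate traces; 36 have nonzero weight after conditioning:
  (U=0, Y=2, W=1, Z=3, X=0, V=1) weight 1/220
  (U=0, Y=2, W=1, Z=3, X=1, V=0) weight 2/495
  (U=0, Y=2, W=1, Z=3, X=3, V=1) weight 1/330
  (U=0, Y=2, W=2, Z=3, X=0, V=1) weight 1/220
  (U=0, Y=2, W=2, Z=3, X=1, V=0) weight 2/495
  (U=0, Y=2, W=2, Z=3, X=3, V=1) weight 1/330
  (U=0, Y=2, W=3, Z=3, X=0, V=1) weight 1/220
  (U=0, Y=2, W=3, Z=3, X=1, V=0) weight 2/495
  … 28 more
Group by V:
  weight(V=0) = 8/165
  weight(V=1) = 1/11
Total weight = 8/165 + 1/11 = 23/165
P(V=0 | obs) = 8/165 / 23/165 = 8/23
P(V=1 | obs) = 1/11 / 23/165 = 15/23

P(V = 1 | obs) = 15/23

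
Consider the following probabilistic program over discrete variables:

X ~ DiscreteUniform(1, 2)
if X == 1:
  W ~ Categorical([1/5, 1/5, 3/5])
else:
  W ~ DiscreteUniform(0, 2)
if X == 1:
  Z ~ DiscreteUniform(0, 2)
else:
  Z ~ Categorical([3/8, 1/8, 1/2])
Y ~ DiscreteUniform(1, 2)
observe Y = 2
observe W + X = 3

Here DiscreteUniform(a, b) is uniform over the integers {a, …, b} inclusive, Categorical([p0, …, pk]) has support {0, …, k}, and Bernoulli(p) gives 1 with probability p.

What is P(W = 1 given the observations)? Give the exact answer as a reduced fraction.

Enumerate traces; 6 have nonzero weight after conditioning:
  (X=1, W=2, Z=0, Y=2) weight 1/20
  (X=1, W=2, Z=1, Y=2) weight 1/20
  (X=1, W=2, Z=2, Y=2) weight 1/20
  (X=2, W=1, Z=0, Y=2) weight 1/32
  (X=2, W=1, Z=1, Y=2) weight 1/96
  (X=2, W=1, Z=2, Y=2) weight 1/24
Group by W:
  weight(W=1) = 1/12
  weight(W=2) = 3/20
Total weight = 1/12 + 3/20 = 7/30
P(W=1 | obs) = 1/12 / 7/30 = 5/14
P(W=2 | obs) = 3/20 / 7/30 = 9/14

P(W = 1 | obs) = 5/14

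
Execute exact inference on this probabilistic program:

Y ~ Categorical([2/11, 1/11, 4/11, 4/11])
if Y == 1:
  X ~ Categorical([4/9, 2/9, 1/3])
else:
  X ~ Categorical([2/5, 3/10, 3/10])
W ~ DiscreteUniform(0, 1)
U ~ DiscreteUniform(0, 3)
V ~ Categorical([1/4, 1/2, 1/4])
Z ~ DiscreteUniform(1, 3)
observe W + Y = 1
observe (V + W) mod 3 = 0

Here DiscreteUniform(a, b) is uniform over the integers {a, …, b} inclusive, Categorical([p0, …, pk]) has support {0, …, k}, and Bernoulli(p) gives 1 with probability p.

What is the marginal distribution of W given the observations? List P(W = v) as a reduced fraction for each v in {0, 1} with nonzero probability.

Enumerate traces; 72 have nonzero weight after conditioning:
  (Y=0, X=0, W=1, U=0, V=2, Z=1) weight 1/1320
  (Y=0, X=0, W=1, U=0, V=2, Z=2) weight 1/1320
  (Y=0, X=0, W=1, U=0, V=2, Z=3) weight 1/1320
  (Y=0, X=0, W=1, U=1, V=2, Z=1) weight 1/1320
  (Y=0, X=0, W=1, U=1, V=2, Z=2) weight 1/1320
  (Y=0, X=0, W=1, U=1, V=2, Z=3) weight 1/1320
  (Y=0, X=0, W=1, U=2, V=2, Z=1) weight 1/1320
  (Y=0, X=0, W=1, U=2, V=2, Z=2) weight 1/1320
  (Y=1, X=0, W=0, U=0, V=0, Z=1) weight 1/2376
  … 63 more
Group by W:
  weight(W=0) = 1/88
  weight(W=1) = 1/44
Total weight = 1/88 + 1/44 = 3/88
P(W=0 | obs) = 1/88 / 3/88 = 1/3
P(W=1 | obs) = 1/44 / 3/88 = 2/3

P(W=0) = 1/3, P(W=1) = 2/3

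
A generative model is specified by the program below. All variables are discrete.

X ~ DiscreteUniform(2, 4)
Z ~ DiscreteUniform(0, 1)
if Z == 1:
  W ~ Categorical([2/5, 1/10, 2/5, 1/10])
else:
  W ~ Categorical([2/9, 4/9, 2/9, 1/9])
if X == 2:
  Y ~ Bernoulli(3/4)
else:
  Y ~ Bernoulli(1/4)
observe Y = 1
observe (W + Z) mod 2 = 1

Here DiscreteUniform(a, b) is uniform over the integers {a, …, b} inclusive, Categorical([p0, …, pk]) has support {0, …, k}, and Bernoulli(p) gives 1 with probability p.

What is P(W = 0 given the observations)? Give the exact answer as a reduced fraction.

P(W = 0 | obs) = 18/61

Enumerate traces; 12 have nonzero weight after conditioning:
  (X=2, Z=0, W=1, Y=1) weight 1/18
  (X=2, Z=0, W=3, Y=1) weight 1/72
  (X=2, Z=1, W=0, Y=1) weight 1/20
  (X=2, Z=1, W=2, Y=1) weight 1/20
  (X=3, Z=0, W=1, Y=1) weight 1/54
  (X=3, Z=0, W=3, Y=1) weight 1/216
  (X=3, Z=1, W=0, Y=1) weight 1/60
  (X=3, Z=1, W=2, Y=1) weight 1/60
  … 4 more
Group by W:
  weight(W=0) = 1/12
  weight(W=1) = 5/54
  weight(W=2) = 1/12
  weight(W=3) = 5/216
Total weight = 1/12 + 5/54 + 1/12 + 5/216 = 61/216
P(W=0 | obs) = 1/12 / 61/216 = 18/61
P(W=1 | obs) = 5/54 / 61/216 = 20/61
P(W=2 | obs) = 1/12 / 61/216 = 18/61
P(W=3 | obs) = 5/216 / 61/216 = 5/61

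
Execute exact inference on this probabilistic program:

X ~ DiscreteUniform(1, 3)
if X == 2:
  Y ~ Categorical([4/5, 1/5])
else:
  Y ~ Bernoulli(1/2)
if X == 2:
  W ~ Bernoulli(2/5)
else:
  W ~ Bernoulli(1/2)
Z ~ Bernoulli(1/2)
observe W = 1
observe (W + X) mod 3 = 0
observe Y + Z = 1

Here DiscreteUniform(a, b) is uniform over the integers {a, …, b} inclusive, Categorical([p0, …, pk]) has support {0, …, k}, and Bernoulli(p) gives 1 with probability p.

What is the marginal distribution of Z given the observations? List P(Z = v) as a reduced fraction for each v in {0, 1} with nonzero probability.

Enumerate traces; 2 have nonzero weight after conditioning:
  (X=2, Y=0, W=1, Z=1) weight 4/75
  (X=2, Y=1, W=1, Z=0) weight 1/75
Group by Z:
  weight(Z=0) = 1/75
  weight(Z=1) = 4/75
Total weight = 1/75 + 4/75 = 1/15
P(Z=0 | obs) = 1/75 / 1/15 = 1/5
P(Z=1 | obs) = 4/75 / 1/15 = 4/5

P(Z=0) = 1/5, P(Z=1) = 4/5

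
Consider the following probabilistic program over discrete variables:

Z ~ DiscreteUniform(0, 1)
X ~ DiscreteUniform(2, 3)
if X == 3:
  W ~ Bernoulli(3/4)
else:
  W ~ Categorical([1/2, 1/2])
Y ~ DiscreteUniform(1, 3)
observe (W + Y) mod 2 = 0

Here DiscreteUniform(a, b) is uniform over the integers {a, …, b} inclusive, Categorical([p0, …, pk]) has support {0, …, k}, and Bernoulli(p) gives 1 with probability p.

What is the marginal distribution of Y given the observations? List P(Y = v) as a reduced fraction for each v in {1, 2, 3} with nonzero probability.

Enumerate traces; 12 have nonzero weight after conditioning:
  (Z=0, X=2, W=0, Y=2) weight 1/24
  (Z=0, X=2, W=1, Y=1) weight 1/24
  (Z=0, X=2, W=1, Y=3) weight 1/24
  (Z=0, X=3, W=0, Y=2) weight 1/48
  (Z=0, X=3, W=1, Y=1) weight 1/16
  (Z=0, X=3, W=1, Y=3) weight 1/16
  (Z=1, X=2, W=0, Y=2) weight 1/24
  (Z=1, X=2, W=1, Y=1) weight 1/24
  … 4 more
Group by Y:
  weight(Y=1) = 5/24
  weight(Y=2) = 1/8
  weight(Y=3) = 5/24
Total weight = 5/24 + 1/8 + 5/24 = 13/24
P(Y=1 | obs) = 5/24 / 13/24 = 5/13
P(Y=2 | obs) = 1/8 / 13/24 = 3/13
P(Y=3 | obs) = 5/24 / 13/24 = 5/13

P(Y=1) = 5/13, P(Y=2) = 3/13, P(Y=3) = 5/13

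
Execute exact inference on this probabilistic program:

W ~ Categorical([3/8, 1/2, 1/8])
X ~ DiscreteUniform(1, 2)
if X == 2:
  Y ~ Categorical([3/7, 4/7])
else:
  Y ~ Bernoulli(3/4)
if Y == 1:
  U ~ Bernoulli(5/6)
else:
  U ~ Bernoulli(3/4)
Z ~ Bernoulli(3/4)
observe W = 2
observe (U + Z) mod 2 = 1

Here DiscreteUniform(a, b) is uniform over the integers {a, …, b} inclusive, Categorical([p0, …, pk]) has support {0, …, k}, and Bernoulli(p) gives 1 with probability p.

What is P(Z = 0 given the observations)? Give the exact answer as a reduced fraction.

Enumerate traces; 8 have nonzero weight after conditioning:
  (W=2, X=1, Y=0, U=0, Z=1) weight 3/1024
  (W=2, X=1, Y=0, U=1, Z=0) weight 3/1024
  (W=2, X=1, Y=1, U=0, Z=1) weight 3/512
  (W=2, X=1, Y=1, U=1, Z=0) weight 5/512
  (W=2, X=2, Y=0, U=0, Z=1) weight 9/1792
  (W=2, X=2, Y=0, U=1, Z=0) weight 9/1792
  (W=2, X=2, Y=1, U=0, Z=1) weight 1/224
  (W=2, X=2, Y=1, U=1, Z=0) weight 5/672
Group by Z:
  weight(Z=0) = 541/21504
  weight(Z=1) = 131/7168
Total weight = 541/21504 + 131/7168 = 467/10752
P(Z=0 | obs) = 541/21504 / 467/10752 = 541/934
P(Z=1 | obs) = 131/7168 / 467/10752 = 393/934

P(Z = 0 | obs) = 541/934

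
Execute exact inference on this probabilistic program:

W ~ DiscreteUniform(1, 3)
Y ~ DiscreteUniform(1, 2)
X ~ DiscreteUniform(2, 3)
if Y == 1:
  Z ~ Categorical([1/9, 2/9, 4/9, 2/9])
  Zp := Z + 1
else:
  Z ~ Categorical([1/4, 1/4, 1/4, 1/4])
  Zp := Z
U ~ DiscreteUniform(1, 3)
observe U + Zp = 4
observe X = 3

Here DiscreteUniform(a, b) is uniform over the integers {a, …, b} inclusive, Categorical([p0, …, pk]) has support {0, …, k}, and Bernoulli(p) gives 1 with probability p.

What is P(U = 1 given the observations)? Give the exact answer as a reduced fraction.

Enumerate traces; 18 have nonzero weight after conditioning:
  (W=1, Y=1, X=3, Z=0, U=3) weight 1/324
  (W=1, Y=1, X=3, Z=1, U=2) weight 1/162
  (W=1, Y=1, X=3, Z=2, U=1) weight 1/81
  (W=1, Y=2, X=3, Z=1, U=3) weight 1/144
  (W=1, Y=2, X=3, Z=2, U=2) weight 1/144
  (W=1, Y=2, X=3, Z=3, U=1) weight 1/144
  (W=2, Y=1, X=3, Z=0, U=3) weight 1/324
  (W=2, Y=1, X=3, Z=1, U=2) weight 1/162
  … 10 more
Group by U:
  weight(U=1) = 25/432
  weight(U=2) = 17/432
  weight(U=3) = 13/432
Total weight = 25/432 + 17/432 + 13/432 = 55/432
P(U=1 | obs) = 25/432 / 55/432 = 5/11
P(U=2 | obs) = 17/432 / 55/432 = 17/55
P(U=3 | obs) = 13/432 / 55/432 = 13/55

P(U = 1 | obs) = 5/11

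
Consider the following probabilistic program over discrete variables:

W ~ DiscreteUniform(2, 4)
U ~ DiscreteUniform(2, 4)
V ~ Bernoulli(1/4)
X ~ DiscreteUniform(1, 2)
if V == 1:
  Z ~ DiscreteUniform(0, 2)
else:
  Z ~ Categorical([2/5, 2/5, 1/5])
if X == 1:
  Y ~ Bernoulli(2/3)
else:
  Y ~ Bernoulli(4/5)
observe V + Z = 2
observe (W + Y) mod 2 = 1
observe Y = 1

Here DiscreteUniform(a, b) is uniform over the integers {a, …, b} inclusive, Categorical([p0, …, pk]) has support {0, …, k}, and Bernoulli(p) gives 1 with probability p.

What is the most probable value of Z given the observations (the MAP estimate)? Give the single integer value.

Enumerate traces; 24 have nonzero weight after conditioning:
  (W=2, U=2, V=0, X=1, Z=2, Y=1) weight 1/180
  (W=2, U=2, V=0, X=2, Z=2, Y=1) weight 1/150
  (W=2, U=2, V=1, X=1, Z=1, Y=1) weight 1/324
  (W=2, U=2, V=1, X=2, Z=1, Y=1) weight 1/270
  (W=2, U=3, V=0, X=1, Z=2, Y=1) weight 1/180
  (W=2, U=3, V=0, X=2, Z=2, Y=1) weight 1/150
  (W=2, U=3, V=1, X=1, Z=1, Y=1) weight 1/324
  (W=2, U=3, V=1, X=2, Z=1, Y=1) weight 1/270
  … 16 more
Group by Z:
  weight(Z=1) = 11/270
  weight(Z=2) = 11/150
Total weight = 11/270 + 11/150 = 77/675
P(Z=1 | obs) = 11/270 / 77/675 = 5/14
P(Z=2 | obs) = 11/150 / 77/675 = 9/14
argmax = 2

argmax_v P(Z = v | obs) = 2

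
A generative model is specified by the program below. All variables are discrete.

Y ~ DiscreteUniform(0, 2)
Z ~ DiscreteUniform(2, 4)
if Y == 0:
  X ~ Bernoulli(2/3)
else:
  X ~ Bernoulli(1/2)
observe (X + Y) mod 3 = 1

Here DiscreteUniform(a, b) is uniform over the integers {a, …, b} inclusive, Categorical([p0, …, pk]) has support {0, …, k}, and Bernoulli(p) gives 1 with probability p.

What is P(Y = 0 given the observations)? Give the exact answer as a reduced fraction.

Enumerate traces; 6 have nonzero weight after conditioning:
  (Y=0, Z=2, X=1) weight 2/27
  (Y=0, Z=3, X=1) weight 2/27
  (Y=0, Z=4, X=1) weight 2/27
  (Y=1, Z=2, X=0) weight 1/18
  (Y=1, Z=3, X=0) weight 1/18
  (Y=1, Z=4, X=0) weight 1/18
Group by Y:
  weight(Y=0) = 2/9
  weight(Y=1) = 1/6
Total weight = 2/9 + 1/6 = 7/18
P(Y=0 | obs) = 2/9 / 7/18 = 4/7
P(Y=1 | obs) = 1/6 / 7/18 = 3/7

P(Y = 0 | obs) = 4/7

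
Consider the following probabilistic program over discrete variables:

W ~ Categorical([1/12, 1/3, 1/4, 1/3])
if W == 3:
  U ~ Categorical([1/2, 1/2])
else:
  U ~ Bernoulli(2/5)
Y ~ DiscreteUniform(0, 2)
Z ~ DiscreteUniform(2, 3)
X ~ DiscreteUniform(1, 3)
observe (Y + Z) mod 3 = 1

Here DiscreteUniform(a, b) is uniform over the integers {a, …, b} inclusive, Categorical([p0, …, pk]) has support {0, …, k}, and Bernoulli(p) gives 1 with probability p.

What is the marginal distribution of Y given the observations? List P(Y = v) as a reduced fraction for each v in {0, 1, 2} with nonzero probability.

Enumerate traces; 48 have nonzero weight after conditioning:
  (W=0, U=0, Y=1, Z=3, X=1) weight 1/360
  (W=0, U=0, Y=1, Z=3, X=2) weight 1/360
  (W=0, U=0, Y=1, Z=3, X=3) weight 1/360
  (W=0, U=0, Y=2, Z=2, X=1) weight 1/360
  (W=0, U=0, Y=2, Z=2, X=2) weight 1/360
  (W=0, U=0, Y=2, Z=2, X=3) weight 1/360
  (W=0, U=1, Y=1, Z=3, X=1) weight 1/540
  (W=0, U=1, Y=1, Z=3, X=2) weight 1/540
  … 40 more
Group by Y:
  weight(Y=1) = 1/6
  weight(Y=2) = 1/6
Total weight = 1/6 + 1/6 = 1/3
P(Y=1 | obs) = 1/6 / 1/3 = 1/2
P(Y=2 | obs) = 1/6 / 1/3 = 1/2

P(Y=1) = 1/2, P(Y=2) = 1/2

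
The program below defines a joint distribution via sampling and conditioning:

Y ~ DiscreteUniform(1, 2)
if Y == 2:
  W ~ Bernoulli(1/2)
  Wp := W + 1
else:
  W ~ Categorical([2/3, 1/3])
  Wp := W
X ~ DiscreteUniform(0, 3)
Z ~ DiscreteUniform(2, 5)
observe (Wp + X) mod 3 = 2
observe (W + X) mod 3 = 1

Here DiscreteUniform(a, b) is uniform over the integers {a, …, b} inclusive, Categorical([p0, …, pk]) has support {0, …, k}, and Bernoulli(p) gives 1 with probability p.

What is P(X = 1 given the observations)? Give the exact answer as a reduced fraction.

Enumerate traces; 12 have nonzero weight after conditioning:
  (Y=2, W=0, X=1, Z=2) weight 1/64
  (Y=2, W=0, X=1, Z=3) weight 1/64
  (Y=2, W=0, X=1, Z=4) weight 1/64
  (Y=2, W=0, X=1, Z=5) weight 1/64
  (Y=2, W=1, X=0, Z=2) weight 1/64
  (Y=2, W=1, X=0, Z=3) weight 1/64
  (Y=2, W=1, X=0, Z=4) weight 1/64
  (Y=2, W=1, X=0, Z=5) weight 1/64
  (Y=2, W=1, X=3, Z=2) weight 1/64
  … 3 more
Group by X:
  weight(X=0) = 1/16
  weight(X=1) = 1/16
  weight(X=3) = 1/16
Total weight = 1/16 + 1/16 + 1/16 = 3/16
P(X=0 | obs) = 1/16 / 3/16 = 1/3
P(X=1 | obs) = 1/16 / 3/16 = 1/3
P(X=3 | obs) = 1/16 / 3/16 = 1/3

P(X = 1 | obs) = 1/3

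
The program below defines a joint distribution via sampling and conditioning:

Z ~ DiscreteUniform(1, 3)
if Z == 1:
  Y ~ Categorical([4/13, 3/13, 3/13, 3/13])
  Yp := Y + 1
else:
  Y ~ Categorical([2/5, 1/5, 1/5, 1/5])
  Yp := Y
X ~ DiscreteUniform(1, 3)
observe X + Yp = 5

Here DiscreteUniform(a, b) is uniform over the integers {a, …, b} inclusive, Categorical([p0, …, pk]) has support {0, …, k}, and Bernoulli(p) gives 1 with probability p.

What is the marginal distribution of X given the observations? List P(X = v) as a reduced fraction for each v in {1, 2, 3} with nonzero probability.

Enumerate traces; 7 have nonzero weight after conditioning:
  (Z=1, Y=1, X=3) weight 1/39
  (Z=1, Y=2, X=2) weight 1/39
  (Z=1, Y=3, X=1) weight 1/39
  (Z=2, Y=2, X=3) weight 1/45
  (Z=2, Y=3, X=2) weight 1/45
  (Z=3, Y=2, X=3) weight 1/45
  (Z=3, Y=3, X=2) weight 1/45
Group by X:
  weight(X=1) = 1/39
  weight(X=2) = 41/585
  weight(X=3) = 41/585
Total weight = 1/39 + 41/585 + 41/585 = 97/585
P(X=1 | obs) = 1/39 / 97/585 = 15/97
P(X=2 | obs) = 41/585 / 97/585 = 41/97
P(X=3 | obs) = 41/585 / 97/585 = 41/97

P(X=1) = 15/97, P(X=2) = 41/97, P(X=3) = 41/97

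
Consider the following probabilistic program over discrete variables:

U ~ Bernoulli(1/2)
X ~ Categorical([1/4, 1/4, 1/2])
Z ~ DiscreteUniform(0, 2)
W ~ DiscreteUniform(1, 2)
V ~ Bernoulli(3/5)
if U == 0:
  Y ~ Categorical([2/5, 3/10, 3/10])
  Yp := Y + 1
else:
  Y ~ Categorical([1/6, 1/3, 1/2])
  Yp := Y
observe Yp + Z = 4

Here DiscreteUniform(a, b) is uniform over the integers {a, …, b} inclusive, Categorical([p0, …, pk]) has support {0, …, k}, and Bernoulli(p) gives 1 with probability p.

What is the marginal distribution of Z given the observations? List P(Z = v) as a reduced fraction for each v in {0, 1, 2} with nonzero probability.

Enumerate traces; 36 have nonzero weight after conditioning:
  (U=0, X=0, Z=1, W=1, V=0, Y=2) weight 1/400
  (U=0, X=0, Z=1, W=1, V=1, Y=2) weight 3/800
  (U=0, X=0, Z=1, W=2, V=0, Y=2) weight 1/400
  (U=0, X=0, Z=1, W=2, V=1, Y=2) weight 3/800
  (U=0, X=0, Z=2, W=1, V=0, Y=1) weight 1/400
  (U=0, X=0, Z=2, W=1, V=1, Y=1) weight 3/800
  (U=0, X=0, Z=2, W=2, V=0, Y=1) weight 1/400
  (U=0, X=0, Z=2, W=2, V=1, Y=1) weight 3/800
  … 28 more
Group by Z:
  weight(Z=1) = 1/20
  weight(Z=2) = 2/15
Total weight = 1/20 + 2/15 = 11/60
P(Z=1 | obs) = 1/20 / 11/60 = 3/11
P(Z=2 | obs) = 2/15 / 11/60 = 8/11

P(Z=1) = 3/11, P(Z=2) = 8/11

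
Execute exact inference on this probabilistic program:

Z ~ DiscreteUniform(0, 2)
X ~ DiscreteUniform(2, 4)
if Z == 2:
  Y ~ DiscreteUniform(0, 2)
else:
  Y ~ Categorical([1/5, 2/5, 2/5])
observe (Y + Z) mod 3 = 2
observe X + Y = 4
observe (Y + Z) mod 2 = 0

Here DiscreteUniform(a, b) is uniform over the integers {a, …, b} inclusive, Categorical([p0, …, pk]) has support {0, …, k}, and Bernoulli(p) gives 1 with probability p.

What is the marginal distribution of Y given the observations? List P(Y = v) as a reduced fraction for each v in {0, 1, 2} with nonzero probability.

P(Y=0) = 5/17, P(Y=1) = 6/17, P(Y=2) = 6/17

Enumerate traces; 3 have nonzero weight after conditioning:
  (Z=0, X=2, Y=2) weight 2/45
  (Z=1, X=3, Y=1) weight 2/45
  (Z=2, X=4, Y=0) weight 1/27
Group by Y:
  weight(Y=0) = 1/27
  weight(Y=1) = 2/45
  weight(Y=2) = 2/45
Total weight = 1/27 + 2/45 + 2/45 = 17/135
P(Y=0 | obs) = 1/27 / 17/135 = 5/17
P(Y=1 | obs) = 2/45 / 17/135 = 6/17
P(Y=2 | obs) = 2/45 / 17/135 = 6/17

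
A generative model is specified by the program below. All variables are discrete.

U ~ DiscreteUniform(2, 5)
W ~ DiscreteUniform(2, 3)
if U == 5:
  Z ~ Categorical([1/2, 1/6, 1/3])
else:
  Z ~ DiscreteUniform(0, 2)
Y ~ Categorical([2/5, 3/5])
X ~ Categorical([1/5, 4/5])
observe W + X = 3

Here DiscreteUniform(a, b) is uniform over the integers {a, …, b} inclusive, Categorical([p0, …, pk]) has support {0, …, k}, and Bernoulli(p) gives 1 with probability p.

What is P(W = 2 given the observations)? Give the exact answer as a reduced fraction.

Enumerate traces; 48 have nonzero weight after conditioning:
  (U=2, W=2, Z=0, Y=0, X=1) weight 1/75
  (U=2, W=2, Z=0, Y=1, X=1) weight 1/50
  (U=2, W=2, Z=1, Y=0, X=1) weight 1/75
  (U=2, W=2, Z=1, Y=1, X=1) weight 1/50
  (U=2, W=2, Z=2, Y=0, X=1) weight 1/75
  (U=2, W=2, Z=2, Y=1, X=1) weight 1/50
  (U=2, W=3, Z=0, Y=0, X=0) weight 1/300
  (U=2, W=3, Z=0, Y=1, X=0) weight 1/200
  … 40 more
Group by W:
  weight(W=2) = 2/5
  weight(W=3) = 1/10
Total weight = 2/5 + 1/10 = 1/2
P(W=2 | obs) = 2/5 / 1/2 = 4/5
P(W=3 | obs) = 1/10 / 1/2 = 1/5

P(W = 2 | obs) = 4/5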